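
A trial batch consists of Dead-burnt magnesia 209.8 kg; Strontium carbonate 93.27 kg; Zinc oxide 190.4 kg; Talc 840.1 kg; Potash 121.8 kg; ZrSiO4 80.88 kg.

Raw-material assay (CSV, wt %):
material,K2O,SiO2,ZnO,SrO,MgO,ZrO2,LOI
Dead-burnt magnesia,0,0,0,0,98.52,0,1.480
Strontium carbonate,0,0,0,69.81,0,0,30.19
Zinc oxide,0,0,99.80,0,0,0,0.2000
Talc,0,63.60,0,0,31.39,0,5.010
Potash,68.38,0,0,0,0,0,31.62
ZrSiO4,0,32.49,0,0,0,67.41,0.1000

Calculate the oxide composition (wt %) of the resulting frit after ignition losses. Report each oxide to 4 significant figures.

Intermediates are shown (rounded to four significant figures) within the worked lines; full float precision is kept throughout; every reported value is rounded only once — all derived quantities, which include the totals, LOI, yield, glass mass, the six compositions, are recomputed in exact precision, as they appear in the problem or answer text, starting from the weights for 1424 kg of glass.
Delivered oxide masses:
  K2O: 121.8·0.6838 = 83.29 kg
  SiO2: 840.1·0.6360 + 80.88·0.3249 = 560.6 kg
  ZnO: 190.4·0.9980 = 190.0 kg
  SrO: 93.27·0.6981 = 65.11 kg
  MgO: 209.8·0.9852 + 840.1·0.3139 = 470.4 kg
  ZrO2: 80.88·0.6741 = 54.52 kg
LOI: 209.8·0.01480 + 93.27·0.3019 + 190.4·0.002000 + 840.1·0.05010 + 121.8·0.3162 + 80.88·0.001000 = 112.3 kg
Net of LOI, the glass mass = 1536 − 112.3 = 1424 kg (= Σ oxide masses)
each oxide over glass, ×100, is wt %

Glass mass = 1424 kg (batch 1536 − LOI 112.3).
Composition: K2O 5.849%, SiO2 39.37%, ZnO 13.34%, SrO 4.573%, MgO 33.04%, ZrO2 3.829%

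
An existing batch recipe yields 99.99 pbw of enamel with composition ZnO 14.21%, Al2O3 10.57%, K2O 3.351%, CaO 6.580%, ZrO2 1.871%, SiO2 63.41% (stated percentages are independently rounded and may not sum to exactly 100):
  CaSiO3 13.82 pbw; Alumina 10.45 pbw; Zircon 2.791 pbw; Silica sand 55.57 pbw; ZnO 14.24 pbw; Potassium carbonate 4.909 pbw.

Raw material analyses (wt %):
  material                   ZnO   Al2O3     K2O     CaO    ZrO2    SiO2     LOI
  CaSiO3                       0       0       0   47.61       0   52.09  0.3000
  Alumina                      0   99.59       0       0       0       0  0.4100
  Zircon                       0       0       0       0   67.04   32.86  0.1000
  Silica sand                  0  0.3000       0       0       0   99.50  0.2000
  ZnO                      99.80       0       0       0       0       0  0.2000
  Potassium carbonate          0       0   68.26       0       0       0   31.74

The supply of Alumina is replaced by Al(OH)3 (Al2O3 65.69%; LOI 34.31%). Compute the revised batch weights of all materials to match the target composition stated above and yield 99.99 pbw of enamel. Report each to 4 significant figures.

The whole derivation keeps exact precision at every stage; values along the way are shown, with 4-significant-figure rounding, when written out — every reported number takes exactly one rounding. The derived quantities are re-derived in exact precision (the yield, six oxide percentages, net glass mass, the totals, ignition loss) from the batch weights per 99.99 pbw of glass as set out in either problem or answer.
Target oxide masses per 99.99 pbw enamel:
  ZnO: 14.21% × 99.99 = 14.21 pbw
  Al2O3: 10.57% × 99.99 = 10.57 pbw
  K2O: 3.351% × 99.99 = 3.351 pbw
  CaO: 6.580% × 99.99 = 6.579 pbw
  ZrO2: 1.871% × 99.99 = 1.871 pbw
  SiO2: 63.41% × 99.99 = 63.40 pbw
Balance tally, oxide-wise, applying the batch weights above, per the basis as stated (delivered sums recover each target modulo rounding of the values):
  ZnO: 14.24·0.9980 = 14.21 pbw (target 14.21 pbw)
  Al2O3: 15.84·0.6569 + 55.57·0.003000 = 10.57 pbw (target 10.57 pbw)
  K2O: 4.909·0.6826 = 3.351 pbw (target 3.351 pbw)
  CaO: 13.82·0.4761 = 6.580 pbw (target 6.579 pbw)
  ZrO2: 2.791·0.6704 = 1.871 pbw (target 1.871 pbw)
  SiO2: 13.82·0.5209 + 2.791·0.3286 + 55.57·0.9950 = 63.41 pbw (target 63.40 pbw)
Glass-mass bookkeeping: whole batch net of LOI = 99.99 pbw (the Σ of target masses is 99.98 pbw; against the stated basis, 99.99 pbw — a pure rounding effect).
Batch total: Σ batch = 107.2 pbw; the LOI term Σ batch·LOI equals 7.177 pbw; yield = glass ÷ total batch = 93.30%.

Revised batch per 99.99 pbw enamel:
  CaSiO3: 13.82 pbw
  Al(OH)3: 15.84 pbw
  Zircon: 2.791 pbw
  Silica sand: 55.57 pbw
  ZnO: 14.24 pbw
  Potassium carbonate: 4.909 pbw
Total batch = 107.2 pbw; LOI loss = 7.177 pbw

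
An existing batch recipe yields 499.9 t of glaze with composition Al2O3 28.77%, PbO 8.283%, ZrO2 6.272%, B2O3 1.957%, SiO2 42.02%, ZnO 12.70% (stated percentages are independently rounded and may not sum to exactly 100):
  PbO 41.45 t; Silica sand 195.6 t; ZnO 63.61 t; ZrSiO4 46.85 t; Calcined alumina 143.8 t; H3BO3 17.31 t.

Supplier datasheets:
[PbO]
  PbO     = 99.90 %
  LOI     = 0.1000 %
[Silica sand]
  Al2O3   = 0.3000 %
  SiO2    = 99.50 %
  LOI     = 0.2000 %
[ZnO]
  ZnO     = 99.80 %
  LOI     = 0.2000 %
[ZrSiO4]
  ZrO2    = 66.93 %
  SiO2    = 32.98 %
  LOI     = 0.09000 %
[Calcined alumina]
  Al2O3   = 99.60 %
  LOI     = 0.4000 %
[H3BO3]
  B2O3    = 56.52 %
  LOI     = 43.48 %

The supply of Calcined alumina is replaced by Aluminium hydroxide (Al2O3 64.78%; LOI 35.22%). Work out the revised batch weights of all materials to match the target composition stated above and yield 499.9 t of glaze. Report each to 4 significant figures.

Mid-chain values appear, with 4-significant-figure rounding, in the working; the whole derivation carries full float precision throughout; a single rounding completes every reported result — all derived quantities are computed starting from the weights per 499.9 t of glass in exact precision (LOI, six oxide percentages, yield, net glass mass, the totals), precisely as stated by the problem or the answer.
Oxide-by-oxide targets in 499.9 t glaze:
  Al2O3: 28.77% × 499.9 = 143.8 t
  PbO: 8.283% × 499.9 = 41.41 t
  ZrO2: 6.272% × 499.9 = 31.35 t
  B2O3: 1.957% × 499.9 = 9.783 t
  SiO2: 42.02% × 499.9 = 210.1 t
  ZnO: 12.70% × 499.9 = 63.49 t
Checking each oxide sum on the weights just shown, versus the basis set out (each sum matches its target mass inside rounding margins):
  Al2O3: 195.6·0.003000 + 221.1·0.6478 = 143.8 t (target 143.8 t)
  PbO: 41.45·0.9990 = 41.41 t (target 41.41 t)
  ZrO2: 46.85·0.6693 = 31.36 t (target 31.35 t)
  B2O3: 17.31·0.5652 = 9.784 t (target 9.783 t)
  SiO2: 195.6·0.9950 + 46.85·0.3298 = 210.1 t (target 210.1 t)
  ZnO: 63.61·0.9980 = 63.48 t (target 63.49 t)
Consistency of the glass mass: total batch − LOI = 499.9 t (the targets, summed, come to 499.9 t; against the stated basis, 499.9 t — differing by rounding only).
Summing the batch: Σ batch = 585.9 t; LOI loss = Σ batch·LOI = 86.00 t; yield, glass over the total, = 85.32%.

Revised batch per 499.9 t glaze:
  PbO: 41.45 t
  Silica sand: 195.6 t
  ZnO: 63.61 t
  ZrSiO4: 46.85 t
  Aluminium hydroxide: 221.1 t
  H3BO3: 17.31 t
Total batch = 585.9 t; LOI loss = 86.00 t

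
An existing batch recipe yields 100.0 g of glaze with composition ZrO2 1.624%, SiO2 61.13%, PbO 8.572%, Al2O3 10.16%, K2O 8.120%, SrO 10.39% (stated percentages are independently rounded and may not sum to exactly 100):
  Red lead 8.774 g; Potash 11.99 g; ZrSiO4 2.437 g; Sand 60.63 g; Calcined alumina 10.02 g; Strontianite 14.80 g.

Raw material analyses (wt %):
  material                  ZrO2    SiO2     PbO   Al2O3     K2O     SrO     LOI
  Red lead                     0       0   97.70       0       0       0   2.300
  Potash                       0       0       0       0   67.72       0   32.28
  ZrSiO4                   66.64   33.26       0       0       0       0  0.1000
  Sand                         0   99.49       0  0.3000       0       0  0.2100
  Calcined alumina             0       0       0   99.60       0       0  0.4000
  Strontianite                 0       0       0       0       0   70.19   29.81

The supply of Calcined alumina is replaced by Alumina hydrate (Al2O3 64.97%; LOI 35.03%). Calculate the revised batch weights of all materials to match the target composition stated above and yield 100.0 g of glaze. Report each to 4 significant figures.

Revised batch per 100.0 g glaze:
  Red lead: 8.774 g
  Potash: 11.99 g
  ZrSiO4: 2.437 g
  Sand: 60.63 g
  Alumina hydrate: 15.36 g
  Strontianite: 14.80 g
Total batch = 114.0 g; LOI loss = 13.99 g

In-progress results are displayed rounded off to 4 significant figures between the steps; all arithmetic runs at full precision throughout; a single rounding completes every reported value. The derived quantities are computed at full precision (glass mass, the six compositions, LOI, totals, the yield) starting from the weights for 100.0 g of glass, as set out in problem or answer.
The oxide mass targets at 100.0 g glaze:
  ZrO2: 1.624% × 100.0 = 1.624 g
  SiO2: 61.13% × 100.0 = 61.13 g
  PbO: 8.572% × 100.0 = 8.572 g
  Al2O3: 10.16% × 100.0 = 10.16 g
  K2O: 8.120% × 100.0 = 8.120 g
  SrO: 10.39% × 100.0 = 10.39 g
Oxide-by-oxide audit with the batch weights as given, under the basis named above (every target is met by its sum net of answer rounding effects):
  ZrO2: 2.437·0.6664 = 1.624 g (target 1.624 g)
  SiO2: 2.437·0.3326 + 60.63·0.9949 = 61.13 g (target 61.13 g)
  PbO: 8.774·0.9770 = 8.572 g (target 8.572 g)
  Al2O3: 60.63·0.003000 + 15.36·0.6497 = 10.16 g (target 10.16 g)
  K2O: 11.99·0.6772 = 8.120 g (target 8.120 g)
  SrO: 14.80·0.7019 = 10.39 g (target 10.39 g)
Mass balance on the glass: batch total minus LOI = 100.0 g (per-oxide target masses sum to 100.0 g; against the stated basis, 100.0 g — a pure rounding effect).
Batch grand total — Σ batch = 114.0 g; ignition loss, Σ(batch × LOI) = 13.99 g; yield, glass over the total, = 87.72%.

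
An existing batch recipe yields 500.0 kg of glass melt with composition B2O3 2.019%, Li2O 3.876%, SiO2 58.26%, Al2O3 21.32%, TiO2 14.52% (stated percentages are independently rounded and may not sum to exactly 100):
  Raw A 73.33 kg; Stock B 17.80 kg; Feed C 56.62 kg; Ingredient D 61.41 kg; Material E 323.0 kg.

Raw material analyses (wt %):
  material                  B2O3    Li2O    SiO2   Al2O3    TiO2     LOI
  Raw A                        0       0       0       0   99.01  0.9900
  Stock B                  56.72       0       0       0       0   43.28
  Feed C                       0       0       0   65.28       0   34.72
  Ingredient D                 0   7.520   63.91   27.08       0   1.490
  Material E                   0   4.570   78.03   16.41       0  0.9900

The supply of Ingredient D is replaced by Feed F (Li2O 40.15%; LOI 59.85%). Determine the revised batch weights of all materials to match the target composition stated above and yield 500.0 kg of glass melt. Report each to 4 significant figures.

Revised batch per 500.0 kg glass melt:
  Raw A: 73.33 kg
  Stock B: 17.80 kg
  Feed C: 69.45 kg
  Feed F: 5.777 kg
  Material E: 373.3 kg
Total batch = 539.7 kg; LOI loss = 39.70 kg

All internal work holds exact precision through every step; values along the way appear with 4-significant-figure rounding within the worked lines — each reported figure is rounded once only — the derived quantities are recomputed in full float precision (net glass mass, ignition loss, five oxide percentages, yield, the totals) from the batch weights at 500.0 kg of glass as set out in question or answer.
Oxide mass targets, per 500.0 kg glass melt:
  B2O3: 2.019% × 500.0 = 10.10 kg
  Li2O: 3.876% × 500.0 = 19.38 kg
  SiO2: 58.26% × 500.0 = 291.3 kg
  Al2O3: 21.32% × 500.0 = 106.6 kg
  TiO2: 14.52% × 500.0 = 72.60 kg
Checking each oxide sum per the reported batch figures, versus the basis set out (summed amounts equal target values net of answer rounding effects):
  B2O3: 17.80·0.5672 = 10.10 kg (target 10.10 kg)
  Li2O: 5.777·0.4015 + 373.3·0.04570 = 19.38 kg (target 19.38 kg)
  SiO2: 373.3·0.7803 = 291.3 kg (target 291.3 kg)
  Al2O3: 69.45·0.6528 + 373.3·0.1641 = 106.6 kg (target 106.6 kg)
  TiO2: 73.33·0.9901 = 72.60 kg (target 72.60 kg)
Glass-mass bookkeeping: Σ batch − LOI loss = 500.0 kg (the Σ of target masses is 500.0 kg; basis as stated: 500.0 kg — deltas are rounding alone).
Whole-batch sum: Σ batch = 539.7 kg; LOI removed, Σ of batch·LOI: 39.70 kg; yield, glass over the total, = 92.64%.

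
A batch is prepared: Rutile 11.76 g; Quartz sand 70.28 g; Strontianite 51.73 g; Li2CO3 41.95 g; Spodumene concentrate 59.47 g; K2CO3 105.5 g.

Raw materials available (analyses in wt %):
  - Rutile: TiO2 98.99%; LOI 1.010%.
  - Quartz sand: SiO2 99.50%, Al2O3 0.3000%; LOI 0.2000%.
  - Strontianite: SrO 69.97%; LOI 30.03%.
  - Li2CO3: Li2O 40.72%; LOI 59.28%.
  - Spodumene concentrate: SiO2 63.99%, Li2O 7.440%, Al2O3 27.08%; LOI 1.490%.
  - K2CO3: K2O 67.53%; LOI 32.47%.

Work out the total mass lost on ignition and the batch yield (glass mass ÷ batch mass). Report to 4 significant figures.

LOI loss = 75.80 g; glass = 264.9 g; yield = 77.75%

Each numeric step keeps exact precision all the way through; intermediates are shown, rounded to four significant digits, in the printout — each reported result takes a single rounding — the derived quantities (the totals, glass mass, six oxide percentages, LOI, yield) are re-derived using the weight values on 264.9 g of glass at full float precision as they appear in problem or answer.
Material-by-material LOI:
  Rutile: 11.76 × 0.01010 = 0.1188 g
  Quartz sand: 70.28 × 0.002000 = 0.1406 g
  Strontianite: 51.73 × 0.3003 = 15.53 g
  Li2CO3: 41.95 × 0.5928 = 24.87 g
  Spodumene concentrate: 59.47 × 0.01490 = 0.8861 g
  K2CO3: 105.5 × 0.3247 = 34.26 g
Total LOI = 75.80 g
Glass = batch − LOI = 340.7 − 75.80 = 264.9 g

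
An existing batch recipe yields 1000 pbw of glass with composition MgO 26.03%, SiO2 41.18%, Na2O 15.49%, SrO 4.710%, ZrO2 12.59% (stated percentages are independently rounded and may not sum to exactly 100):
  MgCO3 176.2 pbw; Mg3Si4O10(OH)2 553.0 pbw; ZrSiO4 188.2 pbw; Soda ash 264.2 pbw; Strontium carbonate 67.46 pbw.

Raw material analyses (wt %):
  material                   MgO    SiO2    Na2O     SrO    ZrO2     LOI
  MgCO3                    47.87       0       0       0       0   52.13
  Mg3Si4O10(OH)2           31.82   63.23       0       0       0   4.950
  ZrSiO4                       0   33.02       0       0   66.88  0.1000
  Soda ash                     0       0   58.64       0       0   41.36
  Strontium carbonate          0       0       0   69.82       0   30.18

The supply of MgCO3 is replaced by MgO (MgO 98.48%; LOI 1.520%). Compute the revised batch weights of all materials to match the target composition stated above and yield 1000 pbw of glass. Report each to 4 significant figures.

The working math maintains exact precision all the way through; mid-chain values are printed, with 4-significant-digit rounding, in the working. A single rounding yields each reported figure. The derived quantities, including the five compositions, the yield, glass mass, ignition loss, totals, are computed starting from the weights at 1000 pbw of glass at full float precision, precisely as stated by the question or the answer.
Target oxide masses per 1000 pbw glass:
  MgO: 26.03% × 1000 = 260.3 pbw
  SiO2: 41.18% × 1000 = 411.8 pbw
  Na2O: 15.49% × 1000 = 154.9 pbw
  SrO: 4.710% × 1000 = 47.10 pbw
  ZrO2: 12.59% × 1000 = 125.9 pbw
Balance tally, oxide-wise, with the batch weights as given, at the basis given (each sum matches its target mass inside rounding margins):
  MgO: 85.65·0.9848 + 553.0·0.3182 = 260.3 pbw (target 260.3 pbw)
  SiO2: 553.0·0.6323 + 188.2·0.3302 = 411.8 pbw (target 411.8 pbw)
  Na2O: 264.2·0.5864 = 154.9 pbw (target 154.9 pbw)
  SrO: 67.46·0.6982 = 47.10 pbw (target 47.10 pbw)
  ZrO2: 188.2·0.6688 = 125.9 pbw (target 125.9 pbw)
Glass-mass closure: total charge less LOI = 1000 pbw (oxide target masses add up to 1000 pbw; stated basis 1000 pbw — differing by rounding only).
Batch total: Σ batch = 1159 pbw; LOI loss = Σ batch·LOI = 158.5 pbw; yield = glass ÷ total batch = 86.32%.

Revised batch per 1000 pbw glass:
  MgO: 85.65 pbw
  Mg3Si4O10(OH)2: 553.0 pbw
  ZrSiO4: 188.2 pbw
  Soda ash: 264.2 pbw
  Strontium carbonate: 67.46 pbw
Total batch = 1159 pbw; LOI loss = 158.5 pbw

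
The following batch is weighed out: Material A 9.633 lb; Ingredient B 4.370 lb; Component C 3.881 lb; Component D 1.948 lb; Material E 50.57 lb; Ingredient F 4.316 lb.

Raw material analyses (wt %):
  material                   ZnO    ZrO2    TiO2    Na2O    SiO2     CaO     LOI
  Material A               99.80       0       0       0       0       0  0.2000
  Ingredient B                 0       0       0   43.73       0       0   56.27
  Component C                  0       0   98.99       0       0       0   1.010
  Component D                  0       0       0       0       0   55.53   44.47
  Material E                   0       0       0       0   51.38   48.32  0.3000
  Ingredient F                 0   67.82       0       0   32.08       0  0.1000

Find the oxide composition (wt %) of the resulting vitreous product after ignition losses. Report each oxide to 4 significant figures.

Glass mass = 71.18 lb (batch 74.72 − LOI 3.540).
Composition: ZnO 13.51%, ZrO2 4.112%, TiO2 5.397%, Na2O 2.685%, SiO2 38.45%, CaO 35.85%

Exact precision is maintained end to end. Working values are printed (rounded to 4 significant digits) between the steps. Each reported figure is rounded just once. All derived quantities are computed in full precision (six oxide percentages, ignition loss, net glass mass, the yield, the totals) from the batch weights for 71.18 lb of glass, as quoted within problem or answer.
Per-oxide mass from batch:
  ZnO: 9.633·0.9980 = 9.614 lb
  ZrO2: 4.316·0.6782 = 2.927 lb
  TiO2: 3.881·0.9899 = 3.842 lb
  Na2O: 4.370·0.4373 = 1.911 lb
  SiO2: 50.57·0.5138 + 4.316·0.3208 = 27.37 lb
  CaO: 1.948·0.5553 + 50.57·0.4832 = 25.52 lb
LOI: 9.633·0.002000 + 4.370·0.5627 + 3.881·0.01010 + 1.948·0.4447 + 50.57·0.003000 + 4.316·0.001000 = 3.540 lb
Glass = total batch minus LOI = 74.72 − 3.540 = 71.18 lb (consistent with Σ oxide mass)
percent share: oxide ÷ glass, ×100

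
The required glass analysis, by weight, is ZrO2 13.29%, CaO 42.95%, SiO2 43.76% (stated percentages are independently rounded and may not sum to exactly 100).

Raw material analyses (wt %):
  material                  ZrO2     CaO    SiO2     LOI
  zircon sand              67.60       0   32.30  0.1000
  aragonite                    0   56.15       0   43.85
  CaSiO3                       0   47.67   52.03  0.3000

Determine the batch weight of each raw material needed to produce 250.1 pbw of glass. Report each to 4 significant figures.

The whole derivation keeps exact precision at each step; working values are shown rounded off to 4 significant figures in the printout — a single rounding produces each reported result; all derived quantities, including ignition loss, the three compositions, glass mass, yield, totals, are rebuilt from the weighed amounts per 250.1 pbw of glass at full float precision as quoted within question or answer.
Oxide mass targets, per 250.1 pbw glass:
  ZrO2: 13.29% × 250.1 = 33.24 pbw
  CaO: 42.95% × 250.1 = 107.4 pbw
  SiO2: 43.76% × 250.1 = 109.4 pbw
Checking each oxide sum on the weights just shown, relative to the basis at hand (sums match the target masses up to rounding of the answer):
  ZrO2: 49.17·0.6760 = 33.24 pbw (target 33.24 pbw)
  CaO: 38.64·0.5615 + 179.8·0.4767 = 107.4 pbw (target 107.4 pbw)
  SiO2: 49.17·0.3230 + 179.8·0.5203 = 109.4 pbw (target 109.4 pbw)
Glass-mass closure: net batch after ignition = 250.1 pbw (the Σ of target masses is 250.1 pbw; basis as stated: 250.1 pbw — gaps are rounding artifacts).
Adding the batch up: Σ batch = 267.6 pbw; Σ batch·LOI gives LOI loss = 17.53 pbw; glass ÷ batch gives a yield of 93.45%.

Batch per 250.1 pbw glass:
  zircon sand: 49.17 pbw
  aragonite: 38.64 pbw
  CaSiO3: 179.8 pbw
Total batch = 267.6 pbw; LOI loss = 17.53 pbw; yield = 93.45%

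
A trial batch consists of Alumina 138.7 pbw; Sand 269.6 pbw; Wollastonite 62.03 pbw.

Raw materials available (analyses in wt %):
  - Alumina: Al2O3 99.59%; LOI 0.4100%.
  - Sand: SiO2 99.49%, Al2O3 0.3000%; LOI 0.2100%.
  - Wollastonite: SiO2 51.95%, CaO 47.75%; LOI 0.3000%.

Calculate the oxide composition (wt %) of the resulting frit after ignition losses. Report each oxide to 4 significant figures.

Glass mass = 469.0 pbw (batch 470.3 − LOI 1.321).
Composition: SiO2 64.06%, Al2O3 29.62%, CaO 6.315%

The whole derivation maintains full precision through every step. Working values appear (rounded to four significant digits) between the steps; each reported number carries a single rounding; derived quantities, which include totals, ignition loss, three oxide percentages, net glass mass, yield, are rebuilt at exact precision, exactly as shown in the problem or the answer, from the batch weights on 469.0 pbw of glass.
Per-oxide mass from batch:
  SiO2: 269.6·0.9949 + 62.03·0.5195 = 300.4 pbw
  Al2O3: 138.7·0.9959 + 269.6·0.003000 = 138.9 pbw
  CaO: 62.03·0.4775 = 29.62 pbw
LOI: 138.7·0.004100 + 269.6·0.002100 + 62.03·0.003000 = 1.321 pbw
Glass mass = batch − LOI = 470.3 − 1.321 = 469.0 pbw (consistent with Σ oxide mass)
wt % = 100 × oxide mass / glass mass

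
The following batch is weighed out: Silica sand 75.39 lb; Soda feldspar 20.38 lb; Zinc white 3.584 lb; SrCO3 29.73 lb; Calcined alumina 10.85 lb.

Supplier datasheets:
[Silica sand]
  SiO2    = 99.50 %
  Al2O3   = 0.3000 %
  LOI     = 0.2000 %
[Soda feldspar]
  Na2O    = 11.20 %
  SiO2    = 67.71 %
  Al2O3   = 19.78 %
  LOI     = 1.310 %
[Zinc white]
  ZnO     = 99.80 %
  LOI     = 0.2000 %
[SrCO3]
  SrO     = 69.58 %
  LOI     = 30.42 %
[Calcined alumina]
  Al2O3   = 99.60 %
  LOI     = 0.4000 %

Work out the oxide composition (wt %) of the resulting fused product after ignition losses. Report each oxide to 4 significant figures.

Glass mass = 130.4 lb (batch 139.9 − LOI 9.512).
Composition: SrO 15.86%, ZnO 2.743%, Na2O 1.750%, SiO2 68.10%, Al2O3 11.55%

The intermediate values are displayed, rounded to 4 significant figures, when written out. Exact precision is kept at every stage; a single rounding produces every reported figure; derived quantities (yield, glass mass, ignition loss, totals, five oxide percentages) are computed in full precision starting from the weights at 130.4 lb of glass, as they appear in either problem or answer.
Mass of each oxide from the mix:
  SrO: 29.73·0.6958 = 20.69 lb
  ZnO: 3.584·0.9980 = 3.577 lb
  Na2O: 20.38·0.1120 = 2.283 lb
  SiO2: 75.39·0.9950 + 20.38·0.6771 = 88.81 lb
  Al2O3: 75.39·0.003000 + 20.38·0.1978 + 10.85·0.9960 = 15.06 lb
LOI: 75.39·0.002000 + 20.38·0.01310 + 3.584·0.002000 + 29.73·0.3042 + 10.85·0.004000 = 9.512 lb
Glass mass = batch − LOI = 139.9 − 9.512 = 130.4 lb (matching Σ of the oxides)
wt %: oxide over glass, times 100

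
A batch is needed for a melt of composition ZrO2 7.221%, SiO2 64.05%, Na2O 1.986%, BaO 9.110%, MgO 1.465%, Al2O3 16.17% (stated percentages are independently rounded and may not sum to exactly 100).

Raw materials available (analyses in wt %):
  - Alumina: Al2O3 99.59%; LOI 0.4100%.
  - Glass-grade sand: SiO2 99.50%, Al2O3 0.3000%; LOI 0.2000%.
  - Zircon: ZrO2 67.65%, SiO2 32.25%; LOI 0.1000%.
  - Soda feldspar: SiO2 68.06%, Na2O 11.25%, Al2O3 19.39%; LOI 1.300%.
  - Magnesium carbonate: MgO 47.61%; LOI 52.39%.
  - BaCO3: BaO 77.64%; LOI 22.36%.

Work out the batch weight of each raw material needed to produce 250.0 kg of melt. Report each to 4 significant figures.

Batch per 250.0 kg melt:
  Alumina: 31.63 kg
  Glass-grade sand: 122.1 kg
  Zircon: 26.69 kg
  Soda feldspar: 44.13 kg
  Magnesium carbonate: 7.693 kg
  BaCO3: 29.33 kg
Total batch = 261.6 kg; LOI loss = 11.56 kg; yield = 95.58%

Every computation runs at exact precision in all steps. The intermediate values are displayed rounded to 4 significant digits at each printed step. A single rounding completes every reported number. Derived quantities are rebuilt from the batch weights per 250.0 kg of glass at full precision (the six compositions, glass mass, yield, the totals, LOI) as they appear in either problem or answer.
Target oxide masses per 250.0 kg melt:
  ZrO2: 7.221% × 250.0 = 18.05 kg
  SiO2: 64.05% × 250.0 = 160.1 kg
  Na2O: 1.986% × 250.0 = 4.965 kg
  BaO: 9.110% × 250.0 = 22.78 kg
  MgO: 1.465% × 250.0 = 3.662 kg
  Al2O3: 16.17% × 250.0 = 40.43 kg
Per-oxide balance check with the batch weights as given, on the stated basis (oxide sums agree with the targets net of answer rounding effects):
  ZrO2: 26.69·0.6765 = 18.06 kg (target 18.05 kg)
  SiO2: 122.1·0.9950 + 26.69·0.3225 + 44.13·0.6806 = 160.1 kg (target 160.1 kg)
  Na2O: 44.13·0.1125 = 4.965 kg (target 4.965 kg)
  BaO: 29.33·0.7764 = 22.77 kg (target 22.78 kg)
  MgO: 7.693·0.4761 = 3.663 kg (target 3.662 kg)
  Al2O3: 31.63·0.9959 + 122.1·0.003000 + 44.13·0.1939 = 40.42 kg (target 40.43 kg)
Consistency of the glass mass: total batch − LOI = 250.0 kg (oxide target masses add up to 250.0 kg; versus the stated basis of 250.0 kg — gaps are rounding artifacts).
Whole-batch sum: Σ batch = 261.6 kg; ignition loss, Σ(batch × LOI) = 11.56 kg; yield: glass divided by total = 95.58%.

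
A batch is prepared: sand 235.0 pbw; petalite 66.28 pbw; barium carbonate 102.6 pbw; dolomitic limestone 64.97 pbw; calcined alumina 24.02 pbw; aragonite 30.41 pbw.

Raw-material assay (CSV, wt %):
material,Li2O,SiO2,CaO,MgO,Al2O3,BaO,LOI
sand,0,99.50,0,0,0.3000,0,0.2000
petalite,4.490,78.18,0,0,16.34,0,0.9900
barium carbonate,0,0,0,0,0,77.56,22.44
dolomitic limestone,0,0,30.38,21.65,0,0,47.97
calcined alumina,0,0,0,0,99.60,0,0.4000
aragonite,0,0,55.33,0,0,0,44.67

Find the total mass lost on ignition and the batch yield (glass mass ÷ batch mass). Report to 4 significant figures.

LOI loss = 69.00 pbw; glass = 454.3 pbw; yield = 86.81%

Each numeric step keeps exact precision throughout. Values along the way are shown, with 4-significant-figure rounding, when written out — each reported value takes a single rounding; derived quantities are computed at exact precision (six oxide percentages, the yield, LOI, net glass mass, the totals) from the batch weights per 454.3 pbw of glass as they appear in the problem or the answer.
Ignition loss by material:
  sand: 235.0 × 0.002000 = 0.4700 pbw
  petalite: 66.28 × 0.009900 = 0.6562 pbw
  barium carbonate: 102.6 × 0.2244 = 23.02 pbw
  dolomitic limestone: 64.97 × 0.4797 = 31.17 pbw
  calcined alumina: 24.02 × 0.004000 = 0.09608 pbw
  aragonite: 30.41 × 0.4467 = 13.58 pbw
Total LOI = 69.00 pbw
Glass = batch − LOI = 523.3 − 69.00 = 454.3 pbw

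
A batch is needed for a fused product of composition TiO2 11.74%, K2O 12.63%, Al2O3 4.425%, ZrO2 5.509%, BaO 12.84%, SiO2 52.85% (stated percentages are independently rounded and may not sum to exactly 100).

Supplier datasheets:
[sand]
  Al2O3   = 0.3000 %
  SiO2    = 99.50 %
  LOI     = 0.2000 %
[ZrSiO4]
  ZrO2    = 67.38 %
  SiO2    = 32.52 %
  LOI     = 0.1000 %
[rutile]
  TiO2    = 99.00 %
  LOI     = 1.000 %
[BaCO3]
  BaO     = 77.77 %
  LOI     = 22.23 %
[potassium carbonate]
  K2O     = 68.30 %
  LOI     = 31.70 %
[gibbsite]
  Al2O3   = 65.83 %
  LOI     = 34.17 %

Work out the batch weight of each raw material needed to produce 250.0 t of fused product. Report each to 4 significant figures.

Full float precision is carried in every operation. In-progress results appear with 4-significant-digit rounding in the printout. Every reported figure receives exactly one rounding. All derived quantities, which include yield, net glass mass, LOI, the totals, six oxide percentages, are carried at full float precision, precisely as stated by question or answer, starting from the weights per 250.0 t of glass.
Per-oxide target masses for 250.0 t fused product:
  TiO2: 11.74% × 250.0 = 29.35 t
  K2O: 12.63% × 250.0 = 31.58 t
  Al2O3: 4.425% × 250.0 = 11.06 t
  ZrO2: 5.509% × 250.0 = 13.77 t
  BaO: 12.84% × 250.0 = 32.10 t
  SiO2: 52.85% × 250.0 = 132.1 t
Balance tally, oxide-wise, with the batch weights as given, versus the basis set out (summed amounts equal target values within answer rounding):
  TiO2: 29.65·0.9900 = 29.35 t (target 29.35 t)
  K2O: 46.23·0.6830 = 31.58 t (target 31.58 t)
  Al2O3: 126.1·0.003000 + 16.23·0.6583 = 11.06 t (target 11.06 t)
  ZrO2: 20.44·0.6738 = 13.77 t (target 13.77 t)
  BaO: 41.28·0.7777 = 32.10 t (target 32.10 t)
  SiO2: 126.1·0.9950 + 20.44·0.3252 = 132.1 t (target 132.1 t)
Auditing the glass mass value: total charge less LOI = 250.0 t (oxide target masses add up to 250.0 t; with the basis standing at 250.0 t — rounding explains the deltas).
Total batch = Σ batch = 279.9 t; LOI loss = Σ batch·LOI = 29.95 t; yield: glass divided by total = 89.30%.

Batch per 250.0 t fused product:
  sand: 126.1 t
  ZrSiO4: 20.44 t
  rutile: 29.65 t
  BaCO3: 41.28 t
  potassium carbonate: 46.23 t
  gibbsite: 16.23 t
Total batch = 279.9 t; LOI loss = 29.95 t; yield = 89.30%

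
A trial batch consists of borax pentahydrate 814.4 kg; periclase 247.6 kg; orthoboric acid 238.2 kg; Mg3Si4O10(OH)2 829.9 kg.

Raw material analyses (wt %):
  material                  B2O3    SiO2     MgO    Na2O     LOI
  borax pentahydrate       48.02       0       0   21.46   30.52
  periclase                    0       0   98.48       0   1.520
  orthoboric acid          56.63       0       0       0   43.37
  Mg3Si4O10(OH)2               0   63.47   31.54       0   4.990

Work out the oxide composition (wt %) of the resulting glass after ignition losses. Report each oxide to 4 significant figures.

In-progress results are displayed rounded to 4 significant figures. All internal work runs at full float precision in all steps — a single rounding completes every reported value; the derived quantities, including the totals, LOI, the four compositions, glass mass, yield, are re-derived from the batch weights for 1733 kg of glass in full float precision, as given in the problem or the answer.
Delivered oxide masses:
  B2O3: 814.4·0.4802 + 238.2·0.5663 = 526.0 kg
  SiO2: 829.9·0.6347 = 526.7 kg
  MgO: 247.6·0.9848 + 829.9·0.3154 = 505.6 kg
  Na2O: 814.4·0.2146 = 174.8 kg
LOI: 814.4·0.3052 + 247.6·0.01520 + 238.2·0.4337 + 829.9·0.04990 = 397.0 kg
Net of LOI, the glass mass = 2130 − 397.0 = 1733 kg (the oxide masses sum to this)
each wt % is 100 × oxide ÷ glass

Glass mass = 1733 kg (batch 2130 − LOI 397.0).
Composition: B2O3 30.35%, SiO2 30.39%, MgO 29.17%, Na2O 10.08%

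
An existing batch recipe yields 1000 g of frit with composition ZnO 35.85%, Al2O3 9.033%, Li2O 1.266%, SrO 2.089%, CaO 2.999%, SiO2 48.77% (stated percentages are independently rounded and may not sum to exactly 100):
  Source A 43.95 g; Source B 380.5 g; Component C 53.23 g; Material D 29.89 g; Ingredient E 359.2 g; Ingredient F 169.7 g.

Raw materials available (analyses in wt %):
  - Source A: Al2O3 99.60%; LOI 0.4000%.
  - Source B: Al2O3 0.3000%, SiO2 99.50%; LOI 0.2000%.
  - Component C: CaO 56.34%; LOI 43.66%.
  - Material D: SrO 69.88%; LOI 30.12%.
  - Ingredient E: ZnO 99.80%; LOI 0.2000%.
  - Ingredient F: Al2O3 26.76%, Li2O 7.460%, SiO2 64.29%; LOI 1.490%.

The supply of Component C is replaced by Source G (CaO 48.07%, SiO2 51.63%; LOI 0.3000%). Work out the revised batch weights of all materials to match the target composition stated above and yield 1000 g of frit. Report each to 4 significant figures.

Revised batch per 1000 g frit:
  Source A: 44.05 g
  Source B: 348.1 g
  Source G: 62.39 g
  Material D: 29.89 g
  Ingredient E: 359.2 g
  Ingredient F: 169.7 g
Total batch = 1013 g; LOI loss = 13.31 g

The intermediate values are shown rounded off to 4 significant figures between the steps; full precision is kept through every step — a single rounding finalizes each reported figure; the derived quantities (yield, the six compositions, glass mass, LOI, totals) are computed starting from the weights at 1000 g of glass in exact precision as set out in the problem or the answer.
Oxide-by-oxide targets in 1000 g frit:
  ZnO: 35.85% × 1000 = 358.5 g
  Al2O3: 9.033% × 1000 = 90.33 g
  Li2O: 1.266% × 1000 = 12.66 g
  SrO: 2.089% × 1000 = 20.89 g
  CaO: 2.999% × 1000 = 29.99 g
  SiO2: 48.77% × 1000 = 487.7 g
Checking each oxide sum working from each reported weight, per the basis as stated (sum by sum, the targets are met up to rounding of the answer):
  ZnO: 359.2·0.9980 = 358.5 g (target 358.5 g)
  Al2O3: 44.05·0.9960 + 348.1·0.003000 + 169.7·0.2676 = 90.33 g (target 90.33 g)
  Li2O: 169.7·0.07460 = 12.66 g (target 12.66 g)
  SrO: 29.89·0.6988 = 20.89 g (target 20.89 g)
  CaO: 62.39·0.4807 = 29.99 g (target 29.99 g)
  SiO2: 348.1·0.9950 + 62.39·0.5163 + 169.7·0.6429 = 487.7 g (target 487.7 g)
Glass mass check: whole batch net of LOI = 1000 g (oxide target masses add up to 1000 g; against the stated basis, 1000 g — deltas are rounding alone).
Adding the batch up: Σ batch = 1013 g; loss to ignition Σ batch·LOI = 13.31 g; glass ÷ batch gives a yield of 98.69%.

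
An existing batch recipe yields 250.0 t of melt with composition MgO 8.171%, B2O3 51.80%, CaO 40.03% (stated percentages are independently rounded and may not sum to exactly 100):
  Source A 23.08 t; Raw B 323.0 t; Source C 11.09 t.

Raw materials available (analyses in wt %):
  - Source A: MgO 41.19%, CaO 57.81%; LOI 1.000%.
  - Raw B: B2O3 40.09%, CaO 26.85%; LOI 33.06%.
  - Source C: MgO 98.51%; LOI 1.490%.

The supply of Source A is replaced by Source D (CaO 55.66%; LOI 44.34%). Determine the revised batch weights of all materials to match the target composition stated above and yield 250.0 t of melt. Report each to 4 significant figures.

Mid-chain values appear rounded to 4 significant digits within the worked lines; the working math maintains full float precision in all steps. Each reported value is rounded once only; the derived quantities, including the three compositions, ignition loss, glass mass, the yield, totals, are rebuilt starting from the weights at 250.0 t of glass in full precision as written in the problem or answer text.
Target masses of each oxide per 250.0 t melt:
  MgO: 8.171% × 250.0 = 20.43 t
  B2O3: 51.80% × 250.0 = 129.5 t
  CaO: 40.03% × 250.0 = 100.1 t
A balance pass over the oxides, with the batch weights as given, on the stated basis (target by target, the sums agree net of answer rounding effects):
  MgO: 20.74·0.9851 = 20.43 t (target 20.43 t)
  B2O3: 323.0·0.4009 = 129.5 t (target 129.5 t)
  CaO: 23.97·0.5566 + 323.0·0.2685 = 100.1 t (target 100.1 t)
Glass mass check: whole batch net of LOI = 250.0 t (the targets, summed, come to 250.0 t; stated basis 250.0 t — rounding explains the deltas).
Batch grand total — Σ batch = 367.7 t; LOI loss = Σ batch·LOI = 117.7 t; yield: glass divided by total = 67.99%.

Revised batch per 250.0 t melt:
  Source D: 23.97 t
  Raw B: 323.0 t
  Source C: 20.74 t
Total batch = 367.7 t; LOI loss = 117.7 t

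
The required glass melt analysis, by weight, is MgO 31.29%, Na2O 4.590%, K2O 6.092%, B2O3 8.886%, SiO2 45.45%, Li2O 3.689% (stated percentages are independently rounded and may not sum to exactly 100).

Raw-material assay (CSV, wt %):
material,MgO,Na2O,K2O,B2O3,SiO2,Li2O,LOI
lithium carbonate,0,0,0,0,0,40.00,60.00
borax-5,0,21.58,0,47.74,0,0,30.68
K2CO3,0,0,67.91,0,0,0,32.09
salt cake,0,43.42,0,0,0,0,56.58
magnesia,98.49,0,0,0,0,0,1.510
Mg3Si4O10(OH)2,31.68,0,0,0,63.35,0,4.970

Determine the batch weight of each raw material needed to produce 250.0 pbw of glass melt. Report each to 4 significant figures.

In-progress results are printed with 4-significant-figure rounding across the worked steps; all internal work keeps full precision at each step. Exactly one rounding lands on every reported figure. All derived quantities are recomputed at full precision (the totals, LOI, the six compositions, glass mass, yield) using the weight values at 250.0 pbw of glass, as they appear in question or answer.
Oxide mass targets, per 250.0 pbw glass melt:
  MgO: 31.29% × 250.0 = 78.22 pbw
  Na2O: 4.590% × 250.0 = 11.48 pbw
  K2O: 6.092% × 250.0 = 15.23 pbw
  B2O3: 8.886% × 250.0 = 22.22 pbw
  SiO2: 45.45% × 250.0 = 113.6 pbw
  Li2O: 3.689% × 250.0 = 9.222 pbw
Per-oxide balance check working from each reported weight, on the stated basis (sum by sum, the targets are met net of answer rounding effects):
  MgO: 21.73·0.9849 + 179.4·0.3168 = 78.24 pbw (target 78.22 pbw)
  Na2O: 46.53·0.2158 + 3.301·0.4342 = 11.47 pbw (target 11.48 pbw)
  K2O: 22.43·0.6791 = 15.23 pbw (target 15.23 pbw)
  B2O3: 46.53·0.4774 = 22.21 pbw (target 22.22 pbw)
  SiO2: 179.4·0.6335 = 113.6 pbw (target 113.6 pbw)
  Li2O: 23.06·0.4000 = 9.224 pbw (target 9.222 pbw)
Glass-mass sanity pass: Σ batch − LOI loss = 250.0 pbw (the targets, summed, come to 250.0 pbw; basis as stated: 250.0 pbw — rounding explains the deltas).
Batch grand total — Σ batch = 296.5 pbw; LOI loss = Σ batch·LOI = 46.42 pbw; yield, glass over the total, = 84.34%.

Batch per 250.0 pbw glass melt:
  lithium carbonate: 23.06 pbw
  borax-5: 46.53 pbw
  K2CO3: 22.43 pbw
  salt cake: 3.301 pbw
  magnesia: 21.73 pbw
  Mg3Si4O10(OH)2: 179.4 pbw
Total batch = 296.5 pbw; LOI loss = 46.42 pbw; yield = 84.34%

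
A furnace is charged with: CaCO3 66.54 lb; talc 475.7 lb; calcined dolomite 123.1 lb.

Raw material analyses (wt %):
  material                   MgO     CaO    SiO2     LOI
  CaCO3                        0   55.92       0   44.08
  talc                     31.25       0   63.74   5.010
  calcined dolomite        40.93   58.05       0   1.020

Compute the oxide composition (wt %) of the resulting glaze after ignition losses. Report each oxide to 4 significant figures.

Mid-chain values appear (rounded to 4 significant figures) across the worked steps — full precision is held in every operation. Each reported value includes exactly one rounding. All derived quantities (the totals, the yield, ignition loss, three oxide percentages, glass mass) are re-derived in exact precision from the weighed amounts on 610.9 lb of glass, as quoted within the problem or answer text.
Delivered oxide masses:
  MgO: 475.7·0.3125 + 123.1·0.4093 = 199.0 lb
  CaO: 66.54·0.5592 + 123.1·0.5805 = 108.7 lb
  SiO2: 475.7·0.6374 = 303.2 lb
LOI: 66.54·0.4408 + 475.7·0.05010 + 123.1·0.01020 = 54.42 lb
Net of LOI, the glass mass = 665.3 − 54.42 = 610.9 lb (matching Σ of the oxides)
oxide / glass × 100 gives the wt %

Glass mass = 610.9 lb (batch 665.3 − LOI 54.42).
Composition: MgO 32.58%, CaO 17.79%, SiO2 49.63%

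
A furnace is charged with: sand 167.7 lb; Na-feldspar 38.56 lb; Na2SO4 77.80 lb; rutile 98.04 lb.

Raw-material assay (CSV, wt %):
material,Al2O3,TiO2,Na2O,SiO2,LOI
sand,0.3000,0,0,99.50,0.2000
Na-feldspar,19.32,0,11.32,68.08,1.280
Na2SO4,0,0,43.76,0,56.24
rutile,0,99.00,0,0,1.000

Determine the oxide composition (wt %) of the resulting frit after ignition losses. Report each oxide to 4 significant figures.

Glass mass = 336.5 lb (batch 382.1 − LOI 45.56).
Composition: Al2O3 2.363%, TiO2 28.84%, Na2O 11.41%, SiO2 57.38%

The intermediate values are printed rounded off to 4 significant figures at each printed step; every computation maintains full float precision from start to finish. A single rounding finalizes every reported result. All derived quantities are computed using the weight values for 336.5 lb of glass in exact precision (four oxide percentages, LOI, totals, the yield, net glass mass) as they appear in either problem or answer.
Mass of each oxide from the mix:
  Al2O3: 167.7·0.003000 + 38.56·0.1932 = 7.953 lb
  TiO2: 98.04·0.9900 = 97.06 lb
  Na2O: 38.56·0.1132 + 77.80·0.4376 = 38.41 lb
  SiO2: 167.7·0.9950 + 38.56·0.6808 = 193.1 lb
LOI: 167.7·0.002000 + 38.56·0.01280 + 77.80·0.5624 + 98.04·0.01000 = 45.56 lb
batch − LOI leaves glass = 382.1 − 45.56 = 336.5 lb (matching Σ of the oxides)
percent share: oxide ÷ glass, ×100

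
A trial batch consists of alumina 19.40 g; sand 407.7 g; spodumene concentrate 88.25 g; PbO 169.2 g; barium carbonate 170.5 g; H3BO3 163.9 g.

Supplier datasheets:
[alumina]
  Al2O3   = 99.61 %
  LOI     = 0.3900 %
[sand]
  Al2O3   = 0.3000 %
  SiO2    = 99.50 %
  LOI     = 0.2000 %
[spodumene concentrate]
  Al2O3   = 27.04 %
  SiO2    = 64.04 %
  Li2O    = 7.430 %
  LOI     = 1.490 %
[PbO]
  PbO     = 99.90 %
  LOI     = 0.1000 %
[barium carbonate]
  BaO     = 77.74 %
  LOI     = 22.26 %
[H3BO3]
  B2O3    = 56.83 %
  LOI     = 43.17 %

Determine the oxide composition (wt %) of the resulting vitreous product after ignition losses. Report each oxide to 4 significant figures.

Glass mass = 907.9 g (batch 1019 − LOI 111.1).
Composition: Al2O3 4.892%, BaO 14.60%, PbO 18.62%, SiO2 50.91%, Li2O 0.7222%, B2O3 10.26%

Mid-chain values are shown (rounded to four significant figures) within the worked lines. All internal work keeps full precision at each step. Each reported result undergoes a single rounding. Derived quantities (totals, six oxide percentages, glass mass, ignition loss, the yield) are computed using the weight values per 907.9 g of glass in full precision, exactly as printed in the question or the answer.
Mass of each oxide from the mix:
  Al2O3: 19.40·0.9961 + 407.7·0.003000 + 88.25·0.2704 = 44.41 g
  BaO: 170.5·0.7774 = 132.5 g
  PbO: 169.2·0.9990 = 169.0 g
  SiO2: 407.7·0.9950 + 88.25·0.6404 = 462.2 g
  Li2O: 88.25·0.07430 = 6.557 g
  B2O3: 163.9·0.5683 = 93.14 g
LOI: 19.40·0.003900 + 407.7·0.002000 + 88.25·0.01490 + 169.2·0.001000 + 170.5·0.2226 + 163.9·0.4317 = 111.1 g
batch − LOI leaves glass = 1019 − 111.1 = 907.9 g (consistent with Σ oxide mass)
wt % = 100 × oxide mass / glass mass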